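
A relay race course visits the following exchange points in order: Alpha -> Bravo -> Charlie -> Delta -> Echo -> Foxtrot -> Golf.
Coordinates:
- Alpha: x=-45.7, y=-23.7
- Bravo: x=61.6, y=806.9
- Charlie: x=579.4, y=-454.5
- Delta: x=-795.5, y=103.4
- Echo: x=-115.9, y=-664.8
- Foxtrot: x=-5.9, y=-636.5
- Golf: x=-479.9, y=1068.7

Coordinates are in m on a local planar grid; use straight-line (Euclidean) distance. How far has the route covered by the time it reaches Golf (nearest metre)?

Leg distances:
Alpha→Bravo: 837.5 m  (cumulative 837.5 m)
Bravo→Charlie: 1363.5 m  (cumulative 2201.0 m)
Charlie→Delta: 1483.8 m  (cumulative 3684.8 m)
Delta→Echo: 1025.7 m  (cumulative 4710.5 m)
Echo→Foxtrot: 113.6 m  (cumulative 4824.1 m)
Foxtrot→Golf: 1769.9 m  (cumulative 6593.9 m)
Cumulative distance at Golf ≈ 6594 m.

6594 m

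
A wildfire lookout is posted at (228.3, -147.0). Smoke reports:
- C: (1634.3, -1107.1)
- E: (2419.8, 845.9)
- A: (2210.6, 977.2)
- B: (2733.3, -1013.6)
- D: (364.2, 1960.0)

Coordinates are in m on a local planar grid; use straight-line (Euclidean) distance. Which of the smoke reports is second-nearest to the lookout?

D

Distance to each, sorted:
C: 1702.5 m
D: 2111.4 m
A: 2278.9 m
E: 2405.9 m
B: 2650.7 m
The second-nearest is D at 2111.4 m.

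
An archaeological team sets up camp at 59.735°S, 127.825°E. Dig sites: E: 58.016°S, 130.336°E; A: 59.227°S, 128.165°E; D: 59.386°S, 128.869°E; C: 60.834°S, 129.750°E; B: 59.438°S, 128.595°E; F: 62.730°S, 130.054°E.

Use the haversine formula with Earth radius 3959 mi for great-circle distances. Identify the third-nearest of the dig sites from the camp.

Distances from the camp (59.735°S, 127.825°E):
B: 33.9 mi
A: 37.1 mi
D: 43.8 mi
C: 100.6 mi
E: 148.8 mi
F: 219.8 mi
The third-nearest is D at 43.8 mi.

D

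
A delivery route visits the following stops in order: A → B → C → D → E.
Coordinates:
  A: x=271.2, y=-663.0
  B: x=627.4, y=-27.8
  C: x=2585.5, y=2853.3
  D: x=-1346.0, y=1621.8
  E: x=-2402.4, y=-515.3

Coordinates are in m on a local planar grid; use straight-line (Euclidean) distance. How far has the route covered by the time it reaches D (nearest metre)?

Leg distances:
A→B: 728.3 m  (cumulative 728.3 m)
B→C: 3483.5 m  (cumulative 4211.8 m)
C→D: 4119.9 m  (cumulative 8331.6 m)
Cumulative distance at D ≈ 8332 m.

8332 m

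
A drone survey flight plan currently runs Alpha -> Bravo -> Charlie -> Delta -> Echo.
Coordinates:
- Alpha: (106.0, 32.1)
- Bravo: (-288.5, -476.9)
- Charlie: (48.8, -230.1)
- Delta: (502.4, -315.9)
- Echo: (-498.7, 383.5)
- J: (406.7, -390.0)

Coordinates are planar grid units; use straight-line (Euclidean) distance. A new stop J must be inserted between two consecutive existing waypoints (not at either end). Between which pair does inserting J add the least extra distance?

between Charlie and Delta

Added distance for inserting J between each consecutive pair:
Alpha–Bravo: 574.9
Bravo–Charlie: 674.7
Charlie–Delta: 51.4
Delta–Echo: 90.6
Smallest added distance is 51.4, inserting between Charlie and Delta.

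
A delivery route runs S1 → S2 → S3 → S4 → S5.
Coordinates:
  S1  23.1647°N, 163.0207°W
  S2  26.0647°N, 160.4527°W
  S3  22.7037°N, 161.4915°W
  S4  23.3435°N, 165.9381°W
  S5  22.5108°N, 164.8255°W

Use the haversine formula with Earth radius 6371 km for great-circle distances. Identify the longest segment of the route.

Leg distances:
S1→S2: 413.9 km
S2→S3: 388.2 km
S3→S4: 460.6 km
S4→S5: 146.8 km
The longest leg is S3–S4 at 460.6 km.

S3–S4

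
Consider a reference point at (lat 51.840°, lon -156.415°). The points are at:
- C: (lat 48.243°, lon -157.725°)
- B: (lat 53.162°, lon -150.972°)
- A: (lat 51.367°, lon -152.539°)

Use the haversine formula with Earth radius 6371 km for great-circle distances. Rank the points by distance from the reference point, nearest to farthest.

A, B, C

Distances from the reference point:
A (lat 51.367°, lon -152.539°): 272.8 km
B (lat 53.162°, lon -150.972°): 396.6 km
C (lat 48.243°, lon -157.725°): 410.7 km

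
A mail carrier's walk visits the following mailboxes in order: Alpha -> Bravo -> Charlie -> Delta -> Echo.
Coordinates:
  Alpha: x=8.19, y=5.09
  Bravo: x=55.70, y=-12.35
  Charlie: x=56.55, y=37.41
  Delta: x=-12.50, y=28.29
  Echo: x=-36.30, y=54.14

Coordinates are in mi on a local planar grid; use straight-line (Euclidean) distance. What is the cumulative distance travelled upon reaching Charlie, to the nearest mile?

Leg distances:
Alpha→Bravo: 50.6 mi  (cumulative 50.6 mi)
Bravo→Charlie: 49.8 mi  (cumulative 100.4 mi)
Cumulative distance at Charlie ≈ 100 mi.

100 mi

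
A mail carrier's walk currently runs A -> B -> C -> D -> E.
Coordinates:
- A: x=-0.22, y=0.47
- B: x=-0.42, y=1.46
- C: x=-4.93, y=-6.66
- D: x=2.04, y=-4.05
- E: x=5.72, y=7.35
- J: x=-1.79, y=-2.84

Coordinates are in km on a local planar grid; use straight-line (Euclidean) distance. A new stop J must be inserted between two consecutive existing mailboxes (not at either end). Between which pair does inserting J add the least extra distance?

between B and C

Added distance for inserting J between each consecutive pair:
A–B: 7.2 km
B–C: 0.2 km
C–D: 1.5 km
D–E: 4.7 km
Smallest added distance is 0.2 km, inserting between B and C.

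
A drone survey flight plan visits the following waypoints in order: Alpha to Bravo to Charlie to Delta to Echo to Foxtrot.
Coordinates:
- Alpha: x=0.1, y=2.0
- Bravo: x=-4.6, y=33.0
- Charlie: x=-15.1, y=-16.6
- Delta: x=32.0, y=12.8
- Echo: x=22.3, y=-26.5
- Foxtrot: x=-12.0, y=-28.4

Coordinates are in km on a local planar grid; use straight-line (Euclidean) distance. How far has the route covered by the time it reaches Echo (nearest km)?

Leg distances:
Alpha→Bravo: 31.4 km  (cumulative 31.4 km)
Bravo→Charlie: 50.7 km  (cumulative 82.1 km)
Charlie→Delta: 55.5 km  (cumulative 137.6 km)
Delta→Echo: 40.5 km  (cumulative 178.1 km)
Cumulative distance at Echo ≈ 178 km.

178 km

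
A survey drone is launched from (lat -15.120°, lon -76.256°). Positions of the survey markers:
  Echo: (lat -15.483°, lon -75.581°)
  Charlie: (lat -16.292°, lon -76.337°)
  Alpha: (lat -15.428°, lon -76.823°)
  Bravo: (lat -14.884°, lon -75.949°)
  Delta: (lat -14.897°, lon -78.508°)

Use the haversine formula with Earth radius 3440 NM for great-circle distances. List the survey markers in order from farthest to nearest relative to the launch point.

Distance from the launch point at (lat -15.120°, lon -76.256°) to each:
Delta (lat -14.897°, lon -78.508°): 131.3 NM
Charlie (lat -16.292°, lon -76.337°): 70.5 NM
Echo (lat -15.483°, lon -75.581°): 44.8 NM
Alpha (lat -15.428°, lon -76.823°): 37.7 NM
Bravo (lat -14.884°, lon -75.949°): 22.8 NM

Delta, Charlie, Echo, Alpha, Bravo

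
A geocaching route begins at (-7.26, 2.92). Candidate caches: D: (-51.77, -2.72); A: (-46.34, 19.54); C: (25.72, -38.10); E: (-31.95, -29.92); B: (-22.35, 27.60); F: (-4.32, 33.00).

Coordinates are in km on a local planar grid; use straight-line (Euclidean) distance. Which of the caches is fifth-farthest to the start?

Distances from the start ((-7.26, 2.92)):
C: 52.6 km
D: 44.9 km
A: 42.5 km
E: 41.1 km
F: 30.2 km
B: 28.9 km
The fifth-farthest is F at 30.2 km.

F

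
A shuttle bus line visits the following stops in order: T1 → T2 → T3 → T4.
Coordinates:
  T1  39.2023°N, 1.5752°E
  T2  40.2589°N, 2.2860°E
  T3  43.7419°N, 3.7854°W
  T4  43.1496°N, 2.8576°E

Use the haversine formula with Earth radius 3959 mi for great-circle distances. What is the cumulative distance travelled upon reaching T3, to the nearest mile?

Leg distances:
T1→T2: 82.2 mi  (cumulative 82.2 mi)
T2→T3: 393.7 mi  (cumulative 475.9 mi)
Cumulative distance at T3 ≈ 476 mi.

476 mi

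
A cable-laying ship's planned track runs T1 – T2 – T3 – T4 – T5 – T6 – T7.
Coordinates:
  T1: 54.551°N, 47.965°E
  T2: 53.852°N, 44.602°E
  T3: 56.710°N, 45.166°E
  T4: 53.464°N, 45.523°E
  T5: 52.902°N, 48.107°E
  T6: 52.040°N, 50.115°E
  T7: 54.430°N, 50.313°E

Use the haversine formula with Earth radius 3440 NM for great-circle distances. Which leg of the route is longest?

T3–T4

Leg distances:
T1→T2: 125.3 NM
T2→T3: 172.7 NM
T3→T4: 195.3 NM
T4→T5: 98.9 NM
T5→T6: 89.8 NM
T6→T7: 143.7 NM
The longest leg is T3–T4 at 195.3 NM.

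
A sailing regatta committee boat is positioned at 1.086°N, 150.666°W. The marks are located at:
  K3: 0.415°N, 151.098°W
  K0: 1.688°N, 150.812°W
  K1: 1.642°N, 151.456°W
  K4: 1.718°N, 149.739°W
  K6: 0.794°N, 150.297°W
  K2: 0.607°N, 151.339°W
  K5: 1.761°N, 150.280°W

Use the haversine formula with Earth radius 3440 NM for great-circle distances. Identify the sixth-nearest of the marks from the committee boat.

Distances from the committee boat (1.086°N, 150.666°W):
K6: 28.2 NM
K0: 37.2 NM
K5: 46.7 NM
K3: 47.9 NM
K2: 49.6 NM
K1: 58.0 NM
K4: 67.3 NM
The sixth-nearest is K1 at 58.0 NM.

K1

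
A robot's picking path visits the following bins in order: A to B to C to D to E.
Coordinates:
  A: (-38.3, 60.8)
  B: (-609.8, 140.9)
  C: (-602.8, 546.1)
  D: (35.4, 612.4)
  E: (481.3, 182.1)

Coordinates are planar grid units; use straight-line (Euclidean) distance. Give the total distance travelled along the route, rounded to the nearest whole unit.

Leg distances:
A→B: 577.1  (cumulative 577.1)
B→C: 405.3  (cumulative 982.3)
C→D: 641.6  (cumulative 1624.0)
D→E: 619.7  (cumulative 2243.6)
Total route length ≈ 2244.

2244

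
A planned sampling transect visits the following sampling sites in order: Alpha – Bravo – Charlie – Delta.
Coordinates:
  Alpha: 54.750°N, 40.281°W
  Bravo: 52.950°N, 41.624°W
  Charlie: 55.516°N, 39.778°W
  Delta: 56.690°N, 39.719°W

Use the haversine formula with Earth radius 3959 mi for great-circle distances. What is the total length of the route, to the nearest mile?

409 mi

Leg distances:
Alpha→Bravo: 135.9 mi  (cumulative 135.9 mi)
Bravo→Charlie: 192.3 mi  (cumulative 328.2 mi)
Charlie→Delta: 81.2 mi  (cumulative 409.4 mi)
Total route length ≈ 409 mi.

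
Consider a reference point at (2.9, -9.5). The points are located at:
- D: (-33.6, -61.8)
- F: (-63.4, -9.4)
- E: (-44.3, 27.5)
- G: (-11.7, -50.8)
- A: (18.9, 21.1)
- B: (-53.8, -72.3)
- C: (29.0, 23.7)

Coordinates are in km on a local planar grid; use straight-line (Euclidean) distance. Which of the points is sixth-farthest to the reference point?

C

Distance to each, sorted:
B: 84.6 km
F: 66.3 km
D: 63.8 km
E: 60.0 km
G: 43.8 km
C: 42.2 km
A: 34.5 km
The sixth-farthest is C at 42.2 km.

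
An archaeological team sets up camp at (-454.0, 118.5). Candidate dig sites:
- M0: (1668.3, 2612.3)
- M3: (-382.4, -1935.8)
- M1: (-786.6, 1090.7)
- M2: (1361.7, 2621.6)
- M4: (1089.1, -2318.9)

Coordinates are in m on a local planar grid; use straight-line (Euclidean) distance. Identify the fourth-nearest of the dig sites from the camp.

Distance to each, sorted:
M1: 1027.5 m
M3: 2055.5 m
M4: 2884.8 m
M2: 3092.3 m
M0: 3274.6 m
The fourth-nearest is M2 at 3092.3 m.

M2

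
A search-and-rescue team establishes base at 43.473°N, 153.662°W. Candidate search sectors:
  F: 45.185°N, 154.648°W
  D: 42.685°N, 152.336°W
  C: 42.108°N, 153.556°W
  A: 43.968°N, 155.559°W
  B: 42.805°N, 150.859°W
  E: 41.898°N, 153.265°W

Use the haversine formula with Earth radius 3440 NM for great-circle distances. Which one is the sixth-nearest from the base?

B

Distances from the base (43.473°N, 153.662°W):
D: 75.0 NM
C: 82.1 NM
A: 87.5 NM
E: 96.2 NM
F: 111.2 NM
B: 129.2 NM
The sixth-nearest is B at 129.2 NM.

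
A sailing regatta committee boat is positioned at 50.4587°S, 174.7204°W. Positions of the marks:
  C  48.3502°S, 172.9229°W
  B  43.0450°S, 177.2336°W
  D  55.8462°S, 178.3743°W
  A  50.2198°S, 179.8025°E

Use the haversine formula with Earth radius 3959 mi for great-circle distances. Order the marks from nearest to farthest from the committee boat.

Computing each great-circle distance from 50.4587°S, 174.7204°W:
C 48.3502°S, 172.9229°W: 166.6 mi
A 50.2198°S, 179.8025°E: 242.1 mi
D 55.8462°S, 178.3743°W: 401.7 mi
B 43.0450°S, 177.2336°W: 525.8 mi

C, A, D, B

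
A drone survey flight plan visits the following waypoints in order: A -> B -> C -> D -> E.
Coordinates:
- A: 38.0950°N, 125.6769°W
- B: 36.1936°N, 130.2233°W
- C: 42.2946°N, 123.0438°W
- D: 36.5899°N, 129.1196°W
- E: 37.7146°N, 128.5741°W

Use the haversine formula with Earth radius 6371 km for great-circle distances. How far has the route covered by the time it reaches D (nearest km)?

Leg distances:
A→B: 455.0 km  (cumulative 455.0 km)
B→C: 917.2 km  (cumulative 1372.2 km)
C→D: 820.9 km  (cumulative 2193.0 km)
Cumulative distance at D ≈ 2193 km.

2193 km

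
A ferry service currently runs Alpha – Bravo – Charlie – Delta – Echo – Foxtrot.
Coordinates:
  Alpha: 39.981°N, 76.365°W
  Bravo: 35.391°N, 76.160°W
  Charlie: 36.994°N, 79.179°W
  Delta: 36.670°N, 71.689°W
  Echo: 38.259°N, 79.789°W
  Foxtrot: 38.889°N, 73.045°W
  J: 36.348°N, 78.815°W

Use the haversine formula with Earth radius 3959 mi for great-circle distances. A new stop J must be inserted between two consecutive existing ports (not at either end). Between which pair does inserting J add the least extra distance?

between Bravo and Charlie

Added distance for inserting J between each consecutive pair:
Alpha–Bravo: 129.4 mi
Bravo–Charlie: 10.2 mi
Charlie–Delta: 30.5 mi
Delta–Echo: 81.3 mi
Echo–Foxtrot: 136.9 mi
Smallest added distance is 10.2 mi, inserting between Bravo and Charlie.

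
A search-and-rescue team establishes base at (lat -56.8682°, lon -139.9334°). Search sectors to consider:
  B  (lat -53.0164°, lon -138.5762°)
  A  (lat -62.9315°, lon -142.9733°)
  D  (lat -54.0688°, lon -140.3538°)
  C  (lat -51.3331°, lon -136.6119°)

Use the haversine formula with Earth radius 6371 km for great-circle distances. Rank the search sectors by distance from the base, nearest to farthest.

Distance from the base at (lat -56.8682°, lon -139.9334°) to each:
D (lat -54.0688°, lon -140.3538°): 312.4 km
B (lat -53.0164°, lon -138.5762°): 437.0 km
C (lat -51.3331°, lon -136.6119°): 652.3 km
A (lat -62.9315°, lon -142.9733°): 695.0 km

D, B, C, A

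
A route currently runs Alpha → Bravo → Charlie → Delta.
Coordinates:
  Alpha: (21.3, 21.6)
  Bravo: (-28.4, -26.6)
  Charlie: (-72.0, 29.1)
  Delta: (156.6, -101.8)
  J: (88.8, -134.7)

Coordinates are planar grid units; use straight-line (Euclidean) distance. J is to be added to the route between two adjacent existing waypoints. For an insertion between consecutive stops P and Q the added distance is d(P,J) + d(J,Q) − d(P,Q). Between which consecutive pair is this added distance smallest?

Added distance for inserting J between each consecutive pair:
Alpha–Bravo: 260.5
Bravo–Charlie: 318.2
Charlie–Delta: 41.5
Smallest added distance is 41.5, inserting between Charlie and Delta.

between Charlie and Delta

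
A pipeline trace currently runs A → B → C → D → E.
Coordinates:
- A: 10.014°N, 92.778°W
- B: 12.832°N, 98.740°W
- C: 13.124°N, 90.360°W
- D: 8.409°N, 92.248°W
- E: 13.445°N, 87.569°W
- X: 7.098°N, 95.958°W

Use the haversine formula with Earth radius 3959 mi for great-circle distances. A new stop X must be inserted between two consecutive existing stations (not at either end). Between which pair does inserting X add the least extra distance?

Added distance for inserting X between each consecutive pair:
A–B: 287.1 mi
B–C: 438.6 mi
C–D: 483.7 mi
D–E: 517.9 mi
Smallest added distance is 287.1 mi, inserting between A and B.

between A and B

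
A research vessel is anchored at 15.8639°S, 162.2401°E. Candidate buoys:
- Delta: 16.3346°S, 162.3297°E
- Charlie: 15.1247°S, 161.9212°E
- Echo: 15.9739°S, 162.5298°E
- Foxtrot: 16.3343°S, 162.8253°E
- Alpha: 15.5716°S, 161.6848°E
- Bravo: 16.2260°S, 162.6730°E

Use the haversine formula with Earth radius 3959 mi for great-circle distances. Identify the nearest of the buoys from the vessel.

Distances from the vessel (15.8639°S, 162.2401°E):
Echo: 20.7 mi
Delta: 33.1 mi
Bravo: 38.1 mi
Alpha: 42.1 mi
Foxtrot: 50.7 mi
Charlie: 55.3 mi
The nearest is Echo at 20.7 mi.

Echo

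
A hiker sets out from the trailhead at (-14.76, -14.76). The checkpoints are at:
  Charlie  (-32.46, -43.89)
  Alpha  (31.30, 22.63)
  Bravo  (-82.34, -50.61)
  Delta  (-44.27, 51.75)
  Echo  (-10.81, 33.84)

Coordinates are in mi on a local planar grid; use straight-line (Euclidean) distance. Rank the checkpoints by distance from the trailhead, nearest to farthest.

Computing each straight-line distance from (-14.76, -14.76):
Charlie (-32.46, -43.89): 34.1 mi
Echo (-10.81, 33.84): 48.8 mi
Alpha (31.30, 22.63): 59.3 mi
Delta (-44.27, 51.75): 72.8 mi
Bravo (-82.34, -50.61): 76.5 mi

Charlie, Echo, Alpha, Delta, Bravo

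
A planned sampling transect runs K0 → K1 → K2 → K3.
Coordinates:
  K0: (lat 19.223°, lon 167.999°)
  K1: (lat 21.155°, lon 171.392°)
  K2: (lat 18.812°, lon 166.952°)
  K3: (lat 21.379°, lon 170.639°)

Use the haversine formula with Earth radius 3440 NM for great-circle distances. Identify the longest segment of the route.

K1–K2

Leg distances:
K0→K1: 223.6 NM
K1→K2: 287.3 NM
K2→K3: 258.8 NM
The longest leg is K1–K2 at 287.3 NM.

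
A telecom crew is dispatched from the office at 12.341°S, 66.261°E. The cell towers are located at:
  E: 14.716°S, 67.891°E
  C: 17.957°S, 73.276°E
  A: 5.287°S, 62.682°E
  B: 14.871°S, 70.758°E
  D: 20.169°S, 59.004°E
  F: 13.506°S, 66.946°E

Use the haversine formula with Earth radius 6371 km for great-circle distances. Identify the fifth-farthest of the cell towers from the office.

E

Distance to each, sorted:
D: 1164.7 km
C: 977.9 km
A: 877.3 km
B: 561.5 km
E: 317.5 km
F: 149.3 km
The fifth-farthest is E at 317.5 km.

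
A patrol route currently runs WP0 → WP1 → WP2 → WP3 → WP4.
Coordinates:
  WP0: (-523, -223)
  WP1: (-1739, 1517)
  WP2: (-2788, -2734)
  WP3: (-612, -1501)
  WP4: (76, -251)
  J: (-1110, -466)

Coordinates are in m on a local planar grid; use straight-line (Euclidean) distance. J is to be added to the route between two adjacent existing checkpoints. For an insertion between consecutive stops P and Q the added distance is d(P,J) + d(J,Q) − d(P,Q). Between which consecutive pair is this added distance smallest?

Added distance for inserting J between each consecutive pair:
WP0–WP1: 592.9 m
WP1–WP2: 523.1 m
WP2–WP3: 1468.8 m
WP3–WP4: 927.1 m
Smallest added distance is 523.1 m, inserting between WP1 and WP2.

between WP1 and WP2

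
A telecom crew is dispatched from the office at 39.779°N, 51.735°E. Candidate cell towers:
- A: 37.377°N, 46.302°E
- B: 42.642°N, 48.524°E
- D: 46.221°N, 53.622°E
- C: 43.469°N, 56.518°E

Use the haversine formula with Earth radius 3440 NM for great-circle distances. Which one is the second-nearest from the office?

A

Distance to each, sorted:
B: 224.9 NM
A: 292.9 NM
C: 308.4 NM
D: 395.5 NM
The second-nearest is A at 292.9 NM.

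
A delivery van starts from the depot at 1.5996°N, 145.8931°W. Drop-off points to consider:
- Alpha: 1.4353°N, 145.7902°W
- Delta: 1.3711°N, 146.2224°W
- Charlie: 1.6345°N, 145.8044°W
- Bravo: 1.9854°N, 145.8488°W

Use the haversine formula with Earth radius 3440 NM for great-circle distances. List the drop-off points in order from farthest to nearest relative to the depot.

Computing each great-circle distance from 1.5996°N, 145.8931°W:
Delta 1.3711°N, 146.2224°W: 24.1 NM
Bravo 1.9854°N, 145.8488°W: 23.3 NM
Alpha 1.4353°N, 145.7902°W: 11.6 NM
Charlie 1.6345°N, 145.8044°W: 5.7 NM

Delta, Bravo, Alpha, Charlie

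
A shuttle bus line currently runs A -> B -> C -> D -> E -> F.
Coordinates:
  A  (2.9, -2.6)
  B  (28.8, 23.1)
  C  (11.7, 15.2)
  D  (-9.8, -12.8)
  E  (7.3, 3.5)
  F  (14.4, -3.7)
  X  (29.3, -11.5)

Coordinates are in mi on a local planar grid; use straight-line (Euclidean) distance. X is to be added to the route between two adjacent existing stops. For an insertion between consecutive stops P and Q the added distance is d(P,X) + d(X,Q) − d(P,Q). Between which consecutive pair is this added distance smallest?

between A and B

Added distance for inserting X between each consecutive pair:
A–B: 26.0 mi
B–C: 47.7 mi
C–D: 35.8 mi
D–E: 42.1 mi
E–F: 33.3 mi
Smallest added distance is 26.0 mi, inserting between A and B.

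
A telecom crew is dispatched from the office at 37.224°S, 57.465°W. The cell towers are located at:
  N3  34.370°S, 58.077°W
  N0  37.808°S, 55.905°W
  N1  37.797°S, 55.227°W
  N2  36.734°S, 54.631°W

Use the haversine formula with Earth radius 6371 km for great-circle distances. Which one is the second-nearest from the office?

N1

Distance to each, sorted:
N0: 152.1 km
N1: 207.4 km
N2: 257.6 km
N3: 322.1 km
The second-nearest is N1 at 207.4 km.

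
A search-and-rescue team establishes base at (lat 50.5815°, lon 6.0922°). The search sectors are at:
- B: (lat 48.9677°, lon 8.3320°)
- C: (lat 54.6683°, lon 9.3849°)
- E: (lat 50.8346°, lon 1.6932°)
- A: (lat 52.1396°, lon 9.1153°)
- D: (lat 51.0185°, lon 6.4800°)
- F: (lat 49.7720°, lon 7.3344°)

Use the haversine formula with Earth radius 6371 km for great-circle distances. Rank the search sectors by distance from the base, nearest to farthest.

Distances from the base:
D (lat 51.0185°, lon 6.4800°): 55.7 km
F (lat 49.7720°, lon 7.3344°): 126.2 km
B (lat 48.9677°, lon 8.3320°): 241.0 km
A (lat 52.1396°, lon 9.1153°): 272.1 km
E (lat 50.8346°, lon 1.6932°): 311.0 km
C (lat 54.6683°, lon 9.3849°): 505.7 km

D, F, B, A, E, C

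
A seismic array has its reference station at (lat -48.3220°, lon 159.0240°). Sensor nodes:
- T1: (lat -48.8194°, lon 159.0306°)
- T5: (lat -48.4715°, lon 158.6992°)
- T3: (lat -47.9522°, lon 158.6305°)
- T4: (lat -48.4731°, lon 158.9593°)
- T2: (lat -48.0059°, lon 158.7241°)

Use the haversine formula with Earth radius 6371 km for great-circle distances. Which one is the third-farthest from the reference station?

Distances from the reference station ((lat -48.3220°, lon 159.0240°)):
T1: 55.3 km
T3: 50.4 km
T2: 41.6 km
T5: 29.2 km
T4: 17.5 km
The third-farthest is T2 at 41.6 km.

T2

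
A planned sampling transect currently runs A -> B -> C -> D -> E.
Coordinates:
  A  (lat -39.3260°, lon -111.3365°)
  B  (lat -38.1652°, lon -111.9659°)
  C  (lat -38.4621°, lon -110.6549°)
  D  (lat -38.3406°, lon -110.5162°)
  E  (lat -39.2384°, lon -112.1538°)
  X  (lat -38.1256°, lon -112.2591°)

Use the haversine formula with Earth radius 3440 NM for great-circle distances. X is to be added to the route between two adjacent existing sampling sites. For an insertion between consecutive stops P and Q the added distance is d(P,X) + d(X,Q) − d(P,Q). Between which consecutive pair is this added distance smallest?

Added distance for inserting X between each consecutive pair:
A–B: 22.4 NM
B–C: 28.0 NM
C–D: 151.7 NM
D–E: 56.5 NM
Smallest added distance is 22.4 NM, inserting between A and B.

between A and B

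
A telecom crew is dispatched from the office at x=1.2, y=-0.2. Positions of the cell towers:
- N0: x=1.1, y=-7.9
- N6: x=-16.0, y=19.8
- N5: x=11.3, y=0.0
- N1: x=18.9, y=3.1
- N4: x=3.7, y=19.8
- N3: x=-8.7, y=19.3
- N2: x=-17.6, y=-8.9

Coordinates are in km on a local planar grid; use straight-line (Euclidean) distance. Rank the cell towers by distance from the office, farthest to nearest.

Distances from the office:
N6 x=-16.0, y=19.8: 26.4 km
N3 x=-8.7, y=19.3: 21.9 km
N2 x=-17.6, y=-8.9: 20.7 km
N4 x=3.7, y=19.8: 20.2 km
N1 x=18.9, y=3.1: 18.0 km
N5 x=11.3, y=0.0: 10.1 km
N0 x=1.1, y=-7.9: 7.7 km

N6, N3, N2, N4, N1, N5, N0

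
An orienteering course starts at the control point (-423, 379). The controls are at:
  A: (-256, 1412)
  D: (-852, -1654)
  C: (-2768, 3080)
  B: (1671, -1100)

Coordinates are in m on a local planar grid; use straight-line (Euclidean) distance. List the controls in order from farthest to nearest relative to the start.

Computing each straight-line distance from (-423, 379):
C (-2768, 3080): 3576.9 m
B (1671, -1100): 2563.6 m
D (-852, -1654): 2077.8 m
A (-256, 1412): 1046.4 m

C, B, D, A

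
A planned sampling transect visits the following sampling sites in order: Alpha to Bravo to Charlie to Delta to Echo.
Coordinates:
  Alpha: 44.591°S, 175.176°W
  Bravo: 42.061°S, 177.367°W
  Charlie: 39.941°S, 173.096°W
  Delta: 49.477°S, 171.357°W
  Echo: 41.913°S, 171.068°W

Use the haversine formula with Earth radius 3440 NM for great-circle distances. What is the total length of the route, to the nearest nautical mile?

Leg distances:
Alpha→Bravo: 179.5 NM  (cumulative 179.5 NM)
Bravo→Charlie: 231.6 NM  (cumulative 411.1 NM)
Charlie→Delta: 577.3 NM  (cumulative 988.4 NM)
Delta→Echo: 454.3 NM  (cumulative 1442.7 NM)
Total route length ≈ 1443 NM.

1443 NM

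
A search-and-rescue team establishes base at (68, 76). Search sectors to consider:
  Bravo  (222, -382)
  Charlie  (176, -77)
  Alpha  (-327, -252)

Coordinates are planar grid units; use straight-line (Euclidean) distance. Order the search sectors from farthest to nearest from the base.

Distances from the base:
Alpha (-327, -252): 513.4
Bravo (222, -382): 483.2
Charlie (176, -77): 187.3

Alpha, Bravo, Charlie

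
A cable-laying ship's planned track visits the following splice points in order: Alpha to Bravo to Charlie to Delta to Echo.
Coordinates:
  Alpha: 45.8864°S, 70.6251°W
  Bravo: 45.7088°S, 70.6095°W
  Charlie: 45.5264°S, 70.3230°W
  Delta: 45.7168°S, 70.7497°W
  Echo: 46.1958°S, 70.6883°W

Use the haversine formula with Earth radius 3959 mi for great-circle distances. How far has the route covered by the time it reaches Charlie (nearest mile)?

Leg distances:
Alpha→Bravo: 12.3 mi  (cumulative 12.3 mi)
Bravo→Charlie: 18.7 mi  (cumulative 31.0 mi)
Cumulative distance at Charlie ≈ 31 mi.

31 mi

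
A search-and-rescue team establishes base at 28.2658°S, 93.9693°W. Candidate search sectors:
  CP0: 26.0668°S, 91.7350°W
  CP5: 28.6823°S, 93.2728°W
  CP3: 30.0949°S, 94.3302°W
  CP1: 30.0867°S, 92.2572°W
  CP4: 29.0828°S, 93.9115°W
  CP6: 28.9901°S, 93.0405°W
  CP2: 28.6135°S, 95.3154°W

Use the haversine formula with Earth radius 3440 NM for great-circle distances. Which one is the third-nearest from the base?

Distances from the base (28.2658°S, 93.9693°W):
CP5: 44.5 NM
CP4: 49.1 NM
CP6: 65.5 NM
CP2: 74.1 NM
CP3: 111.4 NM
CP1: 141.4 NM
CP0: 178.0 NM
The third-nearest is CP6 at 65.5 NM.

CP6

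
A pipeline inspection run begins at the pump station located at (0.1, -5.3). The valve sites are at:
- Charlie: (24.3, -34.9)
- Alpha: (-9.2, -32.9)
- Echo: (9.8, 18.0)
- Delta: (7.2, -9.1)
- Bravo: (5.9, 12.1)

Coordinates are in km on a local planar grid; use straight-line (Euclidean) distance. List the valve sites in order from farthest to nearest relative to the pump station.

Computing each straight-line distance from (0.1, -5.3):
Charlie (24.3, -34.9): 38.2 km
Alpha (-9.2, -32.9): 29.1 km
Echo (9.8, 18.0): 25.2 km
Bravo (5.9, 12.1): 18.3 km
Delta (7.2, -9.1): 8.1 km

Charlie, Alpha, Echo, Bravo, Delta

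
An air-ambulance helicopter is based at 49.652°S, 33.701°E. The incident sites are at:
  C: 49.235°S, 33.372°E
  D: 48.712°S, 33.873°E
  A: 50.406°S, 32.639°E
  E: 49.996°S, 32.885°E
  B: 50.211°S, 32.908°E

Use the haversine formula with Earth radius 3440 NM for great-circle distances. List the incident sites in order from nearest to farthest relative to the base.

Distances from the base:
C 49.235°S, 33.372°E: 28.1 NM
E 49.996°S, 32.885°E: 37.8 NM
B 50.211°S, 32.908°E: 45.4 NM
D 48.712°S, 33.873°E: 56.8 NM
A 50.406°S, 32.639°E: 61.0 NM

C, E, B, D, A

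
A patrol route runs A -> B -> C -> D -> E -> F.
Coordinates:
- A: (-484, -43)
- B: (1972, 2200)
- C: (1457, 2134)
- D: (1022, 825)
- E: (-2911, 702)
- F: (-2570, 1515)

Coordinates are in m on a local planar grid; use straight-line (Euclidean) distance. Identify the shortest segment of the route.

Leg distances:
A→B: 3326.1 m
B→C: 519.2 m
C→D: 1379.4 m
D→E: 3934.9 m
E→F: 881.6 m
The shortest leg is B–C at 519.2 m.

B–C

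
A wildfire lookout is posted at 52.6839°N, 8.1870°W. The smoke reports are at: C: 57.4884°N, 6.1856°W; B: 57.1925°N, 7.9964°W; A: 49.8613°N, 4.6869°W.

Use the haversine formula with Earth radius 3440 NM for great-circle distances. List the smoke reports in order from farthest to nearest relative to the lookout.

Computing each great-circle distance from 52.6839°N, 8.1870°W:
C 57.4884°N, 6.1856°W: 296.5 NM
B 57.1925°N, 7.9964°W: 270.8 NM
A 49.8613°N, 4.6869°W: 214.4 NM

C, B, A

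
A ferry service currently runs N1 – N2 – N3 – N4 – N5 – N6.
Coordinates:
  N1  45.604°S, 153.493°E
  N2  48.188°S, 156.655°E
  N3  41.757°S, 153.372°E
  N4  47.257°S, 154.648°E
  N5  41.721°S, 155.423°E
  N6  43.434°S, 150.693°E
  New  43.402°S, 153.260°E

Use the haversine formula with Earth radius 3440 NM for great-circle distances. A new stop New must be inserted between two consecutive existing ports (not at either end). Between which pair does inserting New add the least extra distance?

Added distance for inserting New between each consecutive pair:
N1–N2: 250.9 NM
N2–N3: 9.0 NM
N3–N4: 2.9 NM
N4–N5: 43.8 NM
N5–N6: 18.0 NM
Smallest added distance is 2.9 NM, inserting between N3 and N4.

between N3 and N4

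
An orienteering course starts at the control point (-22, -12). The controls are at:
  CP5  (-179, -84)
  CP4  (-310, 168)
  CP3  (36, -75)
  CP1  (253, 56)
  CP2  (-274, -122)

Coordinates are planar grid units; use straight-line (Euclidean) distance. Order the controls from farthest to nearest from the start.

Distances from the start:
CP4 (-310, 168): 339.6
CP1 (253, 56): 283.3
CP2 (-274, -122): 275.0
CP5 (-179, -84): 172.7
CP3 (36, -75): 85.6

CP4, CP1, CP2, CP5, CP3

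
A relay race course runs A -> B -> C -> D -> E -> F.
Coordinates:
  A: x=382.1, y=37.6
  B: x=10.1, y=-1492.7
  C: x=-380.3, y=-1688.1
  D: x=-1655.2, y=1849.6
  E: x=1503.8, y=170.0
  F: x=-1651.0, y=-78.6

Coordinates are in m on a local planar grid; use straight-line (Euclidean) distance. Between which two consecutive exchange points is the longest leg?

Leg distances:
A→B: 1574.9 m
B→C: 436.6 m
C→D: 3760.4 m
D→E: 3577.8 m
E→F: 3164.6 m
The longest leg is C–D at 3760.4 m.

C–D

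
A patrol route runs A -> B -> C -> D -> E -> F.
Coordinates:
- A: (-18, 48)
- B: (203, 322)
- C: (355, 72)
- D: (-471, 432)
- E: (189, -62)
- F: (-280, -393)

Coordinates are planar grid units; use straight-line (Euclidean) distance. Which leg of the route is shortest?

Leg distances:
A→B: 352.0
B→C: 292.6
C→D: 901.0
D→E: 824.4
E→F: 574.0
The shortest leg is B–C at 292.6.

B–C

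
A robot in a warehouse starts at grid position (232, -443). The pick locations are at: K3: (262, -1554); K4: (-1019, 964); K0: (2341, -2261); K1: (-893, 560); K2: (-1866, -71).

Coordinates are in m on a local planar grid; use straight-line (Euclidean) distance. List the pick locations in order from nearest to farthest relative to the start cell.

Distance from the start cell at (232, -443) to each:
K3 (262, -1554): 1111.4 m
K1 (-893, 560): 1507.2 m
K4 (-1019, 964): 1882.7 m
K2 (-1866, -71): 2130.7 m
K0 (2341, -2261): 2784.4 m

K3, K1, K4, K2, K0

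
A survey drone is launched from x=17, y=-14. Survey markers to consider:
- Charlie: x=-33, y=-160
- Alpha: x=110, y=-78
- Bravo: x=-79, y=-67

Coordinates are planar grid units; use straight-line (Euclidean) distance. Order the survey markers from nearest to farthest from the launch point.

Distance from the launch point at x=17, y=-14 to each:
Bravo x=-79, y=-67: 109.7
Alpha x=110, y=-78: 112.9
Charlie x=-33, y=-160: 154.3

Bravo, Alpha, Charlie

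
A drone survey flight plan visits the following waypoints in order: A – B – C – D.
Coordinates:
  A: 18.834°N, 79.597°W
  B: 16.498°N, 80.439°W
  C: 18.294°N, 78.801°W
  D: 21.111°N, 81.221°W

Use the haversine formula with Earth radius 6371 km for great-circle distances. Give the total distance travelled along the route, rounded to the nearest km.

Leg distances:
A→B: 274.6 km  (cumulative 274.6 km)
B→C: 264.7 km  (cumulative 539.4 km)
C→D: 402.8 km  (cumulative 942.2 km)
Total route length ≈ 942 km.

942 km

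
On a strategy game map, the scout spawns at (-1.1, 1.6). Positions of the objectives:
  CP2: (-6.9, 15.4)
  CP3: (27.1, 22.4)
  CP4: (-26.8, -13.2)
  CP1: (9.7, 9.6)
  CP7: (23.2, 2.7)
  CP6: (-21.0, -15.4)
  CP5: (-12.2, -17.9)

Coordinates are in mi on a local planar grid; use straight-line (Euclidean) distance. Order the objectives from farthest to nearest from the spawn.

Distance from the spawn at (-1.1, 1.6) to each:
CP3 (27.1, 22.4): 35.0 mi
CP4 (-26.8, -13.2): 29.7 mi
CP6 (-21.0, -15.4): 26.2 mi
CP7 (23.2, 2.7): 24.3 mi
CP5 (-12.2, -17.9): 22.4 mi
CP2 (-6.9, 15.4): 15.0 mi
CP1 (9.7, 9.6): 13.4 mi

CP3, CP4, CP6, CP7, CP5, CP2, CP1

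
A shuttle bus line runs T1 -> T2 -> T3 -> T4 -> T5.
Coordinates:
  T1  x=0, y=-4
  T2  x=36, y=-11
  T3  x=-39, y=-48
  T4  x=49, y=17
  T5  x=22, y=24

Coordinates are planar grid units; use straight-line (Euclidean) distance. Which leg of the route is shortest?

Leg distances:
T1→T2: 36.7
T2→T3: 83.6
T3→T4: 109.4
T4→T5: 27.9
The shortest leg is T4–T5 at 27.9.

T4–T5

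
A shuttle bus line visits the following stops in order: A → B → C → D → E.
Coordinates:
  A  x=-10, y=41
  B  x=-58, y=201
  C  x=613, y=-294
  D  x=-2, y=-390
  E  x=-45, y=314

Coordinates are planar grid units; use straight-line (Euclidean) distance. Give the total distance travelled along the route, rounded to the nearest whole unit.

Leg distances:
A→B: 167.0  (cumulative 167.0)
B→C: 833.8  (cumulative 1000.9)
C→D: 622.4  (cumulative 1623.3)
D→E: 705.3  (cumulative 2328.6)
Total route length ≈ 2329.

2329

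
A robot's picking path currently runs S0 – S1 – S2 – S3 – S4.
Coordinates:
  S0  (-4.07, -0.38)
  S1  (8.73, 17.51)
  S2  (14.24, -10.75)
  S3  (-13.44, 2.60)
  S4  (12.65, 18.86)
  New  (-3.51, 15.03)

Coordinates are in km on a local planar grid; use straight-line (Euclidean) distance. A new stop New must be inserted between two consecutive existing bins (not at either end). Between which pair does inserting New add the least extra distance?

Added distance for inserting New between each consecutive pair:
S0–S1: 5.9 km
S1–S2: 15.0 km
S2–S3: 16.5 km
S3–S4: 1.8 km
Smallest added distance is 1.8 km, inserting between S3 and S4.

between S3 and S4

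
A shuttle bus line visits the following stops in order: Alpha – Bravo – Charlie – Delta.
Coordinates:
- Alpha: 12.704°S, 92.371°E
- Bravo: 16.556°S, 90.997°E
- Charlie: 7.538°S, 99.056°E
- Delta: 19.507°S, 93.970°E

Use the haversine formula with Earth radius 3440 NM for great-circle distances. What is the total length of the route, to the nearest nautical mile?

1741 NM

Leg distances:
Alpha→Bravo: 244.7 NM  (cumulative 244.7 NM)
Bravo→Charlie: 718.7 NM  (cumulative 963.4 NM)
Charlie→Delta: 777.3 NM  (cumulative 1740.6 NM)
Total route length ≈ 1741 NM.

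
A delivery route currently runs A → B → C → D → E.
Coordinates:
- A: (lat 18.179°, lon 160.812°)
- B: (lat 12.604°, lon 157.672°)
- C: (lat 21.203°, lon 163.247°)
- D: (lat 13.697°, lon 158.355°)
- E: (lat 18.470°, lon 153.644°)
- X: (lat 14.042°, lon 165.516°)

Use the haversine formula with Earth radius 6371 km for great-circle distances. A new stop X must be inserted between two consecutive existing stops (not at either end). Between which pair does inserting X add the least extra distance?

between B and C

Added distance for inserting X between each consecutive pair:
A–B: 839.4 km
B–C: 570.5 km
C–D: 623.2 km
D–E: 1401.7 km
Smallest added distance is 570.5 km, inserting between B and C.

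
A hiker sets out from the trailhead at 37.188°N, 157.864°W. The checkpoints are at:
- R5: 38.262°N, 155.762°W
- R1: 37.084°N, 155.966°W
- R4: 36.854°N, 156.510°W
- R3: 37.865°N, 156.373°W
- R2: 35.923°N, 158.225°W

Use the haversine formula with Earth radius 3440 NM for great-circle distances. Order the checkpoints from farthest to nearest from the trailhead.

Distances from the trailhead:
R5 38.262°N, 155.762°W: 118.8 NM
R1 37.084°N, 155.966°W: 91.1 NM
R3 37.865°N, 156.373°W: 81.8 NM
R2 35.923°N, 158.225°W: 77.9 NM
R4 36.854°N, 156.510°W: 67.9 NM

R5, R1, R3, R2, R4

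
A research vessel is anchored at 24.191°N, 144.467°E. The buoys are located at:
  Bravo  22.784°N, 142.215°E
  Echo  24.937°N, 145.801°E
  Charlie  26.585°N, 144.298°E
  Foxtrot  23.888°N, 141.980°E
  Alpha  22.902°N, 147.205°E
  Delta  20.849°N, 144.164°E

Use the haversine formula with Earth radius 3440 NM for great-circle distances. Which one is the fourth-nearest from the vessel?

Bravo

Distance to each, sorted:
Echo: 85.5 NM
Foxtrot: 137.6 NM
Charlie: 144.0 NM
Bravo: 150.0 NM
Alpha: 169.4 NM
Delta: 201.4 NM
The fourth-nearest is Bravo at 150.0 NM.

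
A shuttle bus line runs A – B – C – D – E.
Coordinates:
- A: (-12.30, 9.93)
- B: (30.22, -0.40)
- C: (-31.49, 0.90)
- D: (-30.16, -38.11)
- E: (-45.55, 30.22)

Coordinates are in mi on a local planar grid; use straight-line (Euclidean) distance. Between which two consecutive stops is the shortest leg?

C–D

Leg distances:
A→B: 43.8 mi
B→C: 61.7 mi
C→D: 39.0 mi
D→E: 70.0 mi
The shortest leg is C–D at 39.0 mi.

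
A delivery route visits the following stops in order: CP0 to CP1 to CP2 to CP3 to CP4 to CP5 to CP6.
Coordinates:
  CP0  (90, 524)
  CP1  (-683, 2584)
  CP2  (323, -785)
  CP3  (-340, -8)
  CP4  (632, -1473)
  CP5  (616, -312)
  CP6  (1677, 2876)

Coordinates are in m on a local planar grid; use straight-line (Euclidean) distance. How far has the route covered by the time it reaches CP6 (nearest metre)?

13017 m

Leg distances:
CP0→CP1: 2200.3 m  (cumulative 2200.3 m)
CP1→CP2: 3516.0 m  (cumulative 5716.2 m)
CP2→CP3: 1021.4 m  (cumulative 6737.7 m)
CP3→CP4: 1758.1 m  (cumulative 8495.8 m)
CP4→CP5: 1161.1 m  (cumulative 9656.9 m)
CP5→CP6: 3359.9 m  (cumulative 13016.8 m)
Cumulative distance at CP6 ≈ 13017 m.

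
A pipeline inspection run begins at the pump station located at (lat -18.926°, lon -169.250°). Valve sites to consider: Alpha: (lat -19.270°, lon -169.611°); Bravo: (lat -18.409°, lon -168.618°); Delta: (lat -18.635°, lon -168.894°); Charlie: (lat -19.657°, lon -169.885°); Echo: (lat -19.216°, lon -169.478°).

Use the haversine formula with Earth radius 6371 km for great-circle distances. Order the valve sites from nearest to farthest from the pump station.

Echo, Delta, Alpha, Bravo, Charlie

Computing each great-circle distance from (lat -18.926°, lon -169.250°):
Echo (lat -19.216°, lon -169.478°): 40.2 km
Delta (lat -18.635°, lon -168.894°): 49.5 km
Alpha (lat -19.270°, lon -169.611°): 53.9 km
Bravo (lat -18.409°, lon -168.618°): 88.0 km
Charlie (lat -19.657°, lon -169.885°): 105.1 km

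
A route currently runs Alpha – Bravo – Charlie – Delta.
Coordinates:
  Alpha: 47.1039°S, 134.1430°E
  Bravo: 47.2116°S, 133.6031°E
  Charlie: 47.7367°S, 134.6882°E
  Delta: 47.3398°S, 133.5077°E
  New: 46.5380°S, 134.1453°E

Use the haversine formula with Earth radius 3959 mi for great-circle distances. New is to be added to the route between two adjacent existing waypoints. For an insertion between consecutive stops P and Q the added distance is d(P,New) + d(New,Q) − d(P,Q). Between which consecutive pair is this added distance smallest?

between Alpha and Bravo

Added distance for inserting New between each consecutive pair:
Alpha–Bravo: 65.8 mi
Bravo–Charlie: 77.5 mi
Charlie–Delta: 88.2 mi
Smallest added distance is 65.8 mi, inserting between Alpha and Bravo.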